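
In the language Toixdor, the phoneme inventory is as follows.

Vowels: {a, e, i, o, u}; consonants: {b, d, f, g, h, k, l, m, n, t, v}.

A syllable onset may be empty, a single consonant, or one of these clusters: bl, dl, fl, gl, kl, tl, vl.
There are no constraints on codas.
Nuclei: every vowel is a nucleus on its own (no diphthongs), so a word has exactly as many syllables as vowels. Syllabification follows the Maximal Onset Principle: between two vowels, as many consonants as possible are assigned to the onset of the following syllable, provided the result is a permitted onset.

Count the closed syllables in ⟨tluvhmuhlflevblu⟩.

3

The vowels are u, u, e, u — 4 nuclei, so 4 syllables.
V1 /u/ – V2 /u/: /vhm/ splits as /vh/ + /m/ (/m/ is the longest suffix that is a licit onset).
V2 /u/ – V3 /e/: /hlfl/ — longest licit onset from the right is /fl/, leaving /hl/ as coda.
V3 /e/ – V4 /u/: cluster /vbl/ — the longest permitted-onset suffix is /bl/; onset = /bl/, preceding coda = /v/.
Syllabification: tluvh.muhl.flev.blu.
Classifying each syllable: /tluvh/ (closed), /muhl/ (closed), /flev/ (closed), /blu/ (open).
Closed syllables: 3.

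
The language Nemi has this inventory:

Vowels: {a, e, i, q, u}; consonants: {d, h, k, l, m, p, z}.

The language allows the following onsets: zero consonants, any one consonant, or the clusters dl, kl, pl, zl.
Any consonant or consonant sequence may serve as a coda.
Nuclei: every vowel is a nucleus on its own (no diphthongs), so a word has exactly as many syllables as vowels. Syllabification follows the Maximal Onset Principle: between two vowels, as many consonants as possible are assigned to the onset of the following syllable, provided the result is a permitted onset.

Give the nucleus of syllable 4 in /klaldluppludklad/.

Vowels present: a, u, u, a; each is a nucleus, giving 4 syllables.
The fourth nucleus (vowel 4 from the left) is /a/.

a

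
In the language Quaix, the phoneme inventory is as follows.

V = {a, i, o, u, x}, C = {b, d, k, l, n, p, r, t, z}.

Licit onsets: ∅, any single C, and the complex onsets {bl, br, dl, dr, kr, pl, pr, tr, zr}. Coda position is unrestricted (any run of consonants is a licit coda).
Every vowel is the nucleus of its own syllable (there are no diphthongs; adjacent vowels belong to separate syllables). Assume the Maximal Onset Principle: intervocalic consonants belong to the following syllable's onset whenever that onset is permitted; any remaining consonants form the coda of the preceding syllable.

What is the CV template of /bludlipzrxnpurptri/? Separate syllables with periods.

Vowels present: u, i, x, u, i; each is a nucleus, giving 5 syllables.
/u…i/ gap (V1→V2): /dl/ — entire cluster is a permitted onset → onset /dl/, coda ∅.
/i…x/ gap (V2→V3): /pzr/ — longest licit onset from the right is /zr/, leaving /p/ as coda.
/x…u/ gap (V3→V4): /np/; trying suffixes from longest down, /p/ is the first permitted one, so coda /n/ | onset /p/.
/u…i/ gap (V4→V5): /rptr/; trying suffixes from longest down, /tr/ is the first permitted one, so coda /rp/ | onset /tr/.
Result: blu.dlip.zrxn.purp.tri.
Mapping each syllable to C/V: /blu/ → CCV, /dlip/ → CCVC, /zrxn/ → CCVC, /purp/ → CVCC, /tri/ → CCV.

CCV.CCVC.CCVC.CVCC.CCV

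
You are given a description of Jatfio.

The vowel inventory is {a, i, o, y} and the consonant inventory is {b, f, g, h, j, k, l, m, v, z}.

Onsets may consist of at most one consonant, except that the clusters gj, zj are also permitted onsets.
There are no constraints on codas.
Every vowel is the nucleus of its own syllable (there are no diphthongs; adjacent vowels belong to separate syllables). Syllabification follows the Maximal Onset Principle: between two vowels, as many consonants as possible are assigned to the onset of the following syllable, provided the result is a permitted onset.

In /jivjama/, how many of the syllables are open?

The vowels are i, a, a — 3 nuclei, so 3 syllables.
σ1/σ2 boundary: cluster /vj/ — the longest permitted-onset suffix is /j/; onset = /j/, preceding coda = /v/.
σ2/σ3 boundary: /m/ is a single consonant, so it becomes the next onset.
Putting it together: jiv.ja.ma.
Classifying each syllable: /jiv/ (closed), /ja/ (open), /ma/ (open).
Open syllables: 2.

2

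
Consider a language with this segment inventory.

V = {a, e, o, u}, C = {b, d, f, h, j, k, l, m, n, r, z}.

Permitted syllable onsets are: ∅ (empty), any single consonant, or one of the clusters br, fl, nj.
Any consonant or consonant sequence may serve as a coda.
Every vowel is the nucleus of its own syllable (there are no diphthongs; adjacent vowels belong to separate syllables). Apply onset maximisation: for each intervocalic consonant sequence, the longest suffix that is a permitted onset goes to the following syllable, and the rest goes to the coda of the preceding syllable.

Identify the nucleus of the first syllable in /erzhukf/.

Nuclei (vowels): e, u → 2 syllables.
The first nucleus (vowel 1 from the left) is /e/.

e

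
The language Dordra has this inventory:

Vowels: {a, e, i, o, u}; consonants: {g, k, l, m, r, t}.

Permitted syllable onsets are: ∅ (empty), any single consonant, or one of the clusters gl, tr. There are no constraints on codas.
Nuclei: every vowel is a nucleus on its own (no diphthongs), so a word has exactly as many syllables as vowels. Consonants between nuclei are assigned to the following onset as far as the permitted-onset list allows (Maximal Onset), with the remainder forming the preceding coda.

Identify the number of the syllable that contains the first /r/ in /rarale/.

1

Nuclei (vowels): a, a, e → 3 syllables.
Between /a/ (V1) and /a/ (V2): just /r/ — single C goes to the following onset.
Between /a/ (V2) and /e/ (V3): /l/ is a single consonant, so it becomes the next onset.
Result: ra.ra.le.
The first /r/ is in the onset of syllable 1 (/ra/).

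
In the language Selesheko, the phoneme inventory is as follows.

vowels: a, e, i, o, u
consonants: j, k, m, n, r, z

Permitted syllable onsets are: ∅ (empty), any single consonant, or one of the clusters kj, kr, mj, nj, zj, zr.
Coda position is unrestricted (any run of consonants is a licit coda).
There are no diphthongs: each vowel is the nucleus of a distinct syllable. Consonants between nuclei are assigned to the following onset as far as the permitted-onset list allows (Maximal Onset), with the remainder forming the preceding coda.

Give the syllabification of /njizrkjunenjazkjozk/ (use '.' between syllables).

njizr.kju.ne.njaz.kjozk

Nuclei (vowels): i, u, e, a, o → 5 syllables.
σ1/σ2 boundary: /zrkj/; trying suffixes from longest down, /kj/ is the first permitted one, so coda /zr/ | onset /kj/.
σ2/σ3 boundary: /n/ is a single consonant, so it becomes the next onset.
σ3/σ4 boundary: cluster /nj/ — /nj/ is itself a permitted onset, so the whole cluster goes right; preceding coda = ∅.
σ4/σ5 boundary: /zkj/; trying suffixes from longest down, /kj/ is the first permitted one, so coda /z/ | onset /kj/.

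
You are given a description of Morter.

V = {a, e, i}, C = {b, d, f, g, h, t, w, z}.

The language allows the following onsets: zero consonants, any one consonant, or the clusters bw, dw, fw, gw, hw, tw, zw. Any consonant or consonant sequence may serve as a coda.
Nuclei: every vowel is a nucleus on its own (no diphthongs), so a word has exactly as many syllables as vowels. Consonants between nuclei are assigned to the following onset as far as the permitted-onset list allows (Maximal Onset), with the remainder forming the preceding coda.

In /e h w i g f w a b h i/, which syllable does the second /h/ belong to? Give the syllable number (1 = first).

4

The vowels are e, i, a, i — 4 nuclei, so 4 syllables.
Between /e/ (V1) and /i/ (V2): /hw/ — entire cluster is a permitted onset → onset /hw/, coda ∅.
Between /i/ (V2) and /a/ (V3): /gfw/ splits as /g/ + /fw/ (/fw/ is the longest suffix that is a licit onset).
Between /a/ (V3) and /i/ (V4): /bh/; trying suffixes from longest down, /h/ is the first permitted one, so coda /b/ | onset /h/.
Putting it together: e.hwig.fwab.hi.
The second /h/ is in the onset of syllable 4 (/hi/).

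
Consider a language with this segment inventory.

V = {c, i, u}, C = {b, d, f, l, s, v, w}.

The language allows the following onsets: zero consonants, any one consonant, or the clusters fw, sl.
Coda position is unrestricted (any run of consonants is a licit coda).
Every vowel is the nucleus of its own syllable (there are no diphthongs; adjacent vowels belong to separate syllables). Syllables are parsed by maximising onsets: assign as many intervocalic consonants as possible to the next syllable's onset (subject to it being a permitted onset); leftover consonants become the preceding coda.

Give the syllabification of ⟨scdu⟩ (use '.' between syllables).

sc.du

Vowels present: c, u; each is a nucleus, giving 2 syllables.
σ1/σ2 boundary: /d/ is a single consonant, so it becomes the next onset.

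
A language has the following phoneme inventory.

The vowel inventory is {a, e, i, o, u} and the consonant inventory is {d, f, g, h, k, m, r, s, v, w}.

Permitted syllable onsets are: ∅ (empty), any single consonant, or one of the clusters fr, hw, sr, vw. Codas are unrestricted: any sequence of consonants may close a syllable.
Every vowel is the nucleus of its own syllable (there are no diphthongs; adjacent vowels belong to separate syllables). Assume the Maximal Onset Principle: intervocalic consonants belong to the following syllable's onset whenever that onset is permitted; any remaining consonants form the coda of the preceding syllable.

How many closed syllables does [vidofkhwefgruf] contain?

Nuclei (vowels): i, o, e, u → 4 syllables.
/i…o/ gap (V1→V2): /d/ → onset of the next syllable (single consonants are always licit onsets).
/o…e/ gap (V2→V3): /fkhw/ — longest licit onset from the right is /hw/, leaving /fk/ as coda.
/e…u/ gap (V3→V4): /fgr/ — longest licit onset from the right is /r/, leaving /fg/ as coda.
Syllabification: vi.dofk.hwefg.ruf.
Classifying each syllable: /vi/ (open), /dofk/ (closed), /hwefg/ (closed), /ruf/ (closed).
Closed syllables: 3.

3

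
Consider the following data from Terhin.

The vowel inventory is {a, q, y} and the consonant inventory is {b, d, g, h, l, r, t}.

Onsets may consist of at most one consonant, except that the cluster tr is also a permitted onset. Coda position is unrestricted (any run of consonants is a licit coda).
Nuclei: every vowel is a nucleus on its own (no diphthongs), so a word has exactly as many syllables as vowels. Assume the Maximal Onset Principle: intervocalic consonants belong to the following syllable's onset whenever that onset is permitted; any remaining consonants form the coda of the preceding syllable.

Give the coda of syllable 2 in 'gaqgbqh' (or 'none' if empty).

g

The vowels are a, q, q — 3 nuclei, so 3 syllables.
/a…q/ gap (V1→V2): hiatus — the boundary sits between the two vowels.
/q…q/ gap (V2→V3): /gb/ — longest licit onset from the right is /b/, leaving /g/ as coda.
Syllabification: ga.qg.bqh.
Syllable 2 is /qg/: onset ∅, nucleus /q/, coda /g/.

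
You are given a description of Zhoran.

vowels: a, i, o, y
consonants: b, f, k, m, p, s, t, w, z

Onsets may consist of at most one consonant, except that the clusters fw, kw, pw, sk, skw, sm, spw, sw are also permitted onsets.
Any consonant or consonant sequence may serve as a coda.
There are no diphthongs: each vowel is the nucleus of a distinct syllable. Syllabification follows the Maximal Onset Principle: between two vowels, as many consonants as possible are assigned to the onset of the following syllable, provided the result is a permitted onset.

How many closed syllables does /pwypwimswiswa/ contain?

1

Vowels present: y, i, i, a; each is a nucleus, giving 4 syllables.
/y…i/ gap (V1→V2): /pw/ is a licit onset in full, so it all attaches to the next syllable.
/i…i/ gap (V2→V3): /msw/ splits as /m/ + /sw/ (/sw/ is the longest suffix that is a licit onset).
/i…a/ gap (V3→V4): cluster /sw/ — /sw/ is itself a permitted onset, so the whole cluster goes right; preceding coda = ∅.
Syllabification: pwy.pwim.swi.swa.
Classifying each syllable: /pwy/ (open), /pwim/ (closed), /swi/ (open), /swa/ (open).
Closed syllables: 1.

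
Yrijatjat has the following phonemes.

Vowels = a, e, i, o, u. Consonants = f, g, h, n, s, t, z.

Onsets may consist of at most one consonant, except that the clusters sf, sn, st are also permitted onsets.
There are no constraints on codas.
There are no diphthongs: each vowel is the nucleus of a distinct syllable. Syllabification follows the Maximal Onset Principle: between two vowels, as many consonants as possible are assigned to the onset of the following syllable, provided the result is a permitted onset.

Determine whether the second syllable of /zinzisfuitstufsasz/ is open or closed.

The vowels are i, i, u, i, u, a — 6 nuclei, so 6 syllables.
σ1/σ2 boundary: /nz/; trying suffixes from longest down, /z/ is the first permitted one, so coda /n/ | onset /z/.
σ2/σ3 boundary: cluster /sf/ — /sf/ is itself a permitted onset, so the whole cluster goes right; preceding coda = ∅.
σ3/σ4 boundary: hiatus — the boundary sits between the two vowels.
σ4/σ5 boundary: /tst/; trying suffixes from longest down, /st/ is the first permitted one, so coda /t/ | onset /st/.
σ5/σ6 boundary: cluster /fs/ — the longest permitted-onset suffix is /s/; onset = /s/, preceding coda = /f/.
So the parse is zin.zi.sfu.it.stuf.sasz.
Syllable 2 is /zi/; it ends in its nucleus with no coda, so it is open.

open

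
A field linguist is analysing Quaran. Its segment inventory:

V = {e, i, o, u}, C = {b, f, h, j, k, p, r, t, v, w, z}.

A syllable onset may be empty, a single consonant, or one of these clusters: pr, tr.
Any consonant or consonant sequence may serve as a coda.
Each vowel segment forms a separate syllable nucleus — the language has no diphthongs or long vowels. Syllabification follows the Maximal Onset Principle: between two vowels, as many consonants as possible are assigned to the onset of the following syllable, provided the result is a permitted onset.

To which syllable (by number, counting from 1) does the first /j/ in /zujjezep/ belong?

Vowels present: u, e, e; each is a nucleus, giving 3 syllables.
Between /u/ (V1) and /e/ (V2): /jj/ — longest licit onset from the right is /j/, leaving /j/ as coda.
Between /e/ (V2) and /e/ (V3): /z/ is a single consonant, so it becomes the next onset.
Result: zuj.je.zep.
The first /j/ is in the coda of syllable 1 (/zuj/).

1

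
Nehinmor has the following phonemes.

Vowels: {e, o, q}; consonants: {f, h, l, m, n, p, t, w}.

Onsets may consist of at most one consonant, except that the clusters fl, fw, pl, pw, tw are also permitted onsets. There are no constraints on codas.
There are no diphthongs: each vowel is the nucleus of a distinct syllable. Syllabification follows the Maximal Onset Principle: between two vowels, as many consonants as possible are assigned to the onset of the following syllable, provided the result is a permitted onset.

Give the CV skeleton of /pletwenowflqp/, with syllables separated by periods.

CCV.CCV.CVC.CCVC

Nuclei (vowels): e, e, o, q → 4 syllables.
/e…e/ gap (V1→V2): cluster /tw/ — /tw/ is itself a permitted onset, so the whole cluster goes right; preceding coda = ∅.
/e…o/ gap (V2→V3): just /n/ — single C goes to the following onset.
/o…q/ gap (V3→V4): /wfl/ — longest licit onset from the right is /fl/, leaving /w/ as coda.
Syllabification: ple.twe.now.flqp.
Mapping each syllable to C/V: /ple/ → CCV, /twe/ → CCV, /now/ → CVC, /flqp/ → CCVC.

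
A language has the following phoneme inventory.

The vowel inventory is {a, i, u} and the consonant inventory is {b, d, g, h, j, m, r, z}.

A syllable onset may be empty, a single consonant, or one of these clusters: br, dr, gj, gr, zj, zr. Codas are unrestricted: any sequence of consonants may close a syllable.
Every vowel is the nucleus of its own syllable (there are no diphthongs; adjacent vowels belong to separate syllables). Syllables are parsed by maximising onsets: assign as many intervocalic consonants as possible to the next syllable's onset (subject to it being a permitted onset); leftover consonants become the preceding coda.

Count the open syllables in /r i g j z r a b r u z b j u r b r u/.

Nuclei (vowels): i, a, u, u, u → 5 syllables.
V1 /i/ – V2 /a/: /gjzr/; trying suffixes from longest down, /zr/ is the first permitted one, so coda /gj/ | onset /zr/.
V2 /a/ – V3 /u/: /br/ — entire cluster is a permitted onset → onset /br/, coda ∅.
V3 /u/ – V4 /u/: /zbj/ — longest licit onset from the right is /j/, leaving /zb/ as coda.
V4 /u/ – V5 /u/: /rbr/ splits as /r/ + /br/ (/br/ is the longest suffix that is a licit onset).
So the parse is rigj.zra.bruzb.jur.bru.
Classifying each syllable: /rigj/ (closed), /zra/ (open), /bruzb/ (closed), /jur/ (closed), /bru/ (open).
Open syllables: 2.

2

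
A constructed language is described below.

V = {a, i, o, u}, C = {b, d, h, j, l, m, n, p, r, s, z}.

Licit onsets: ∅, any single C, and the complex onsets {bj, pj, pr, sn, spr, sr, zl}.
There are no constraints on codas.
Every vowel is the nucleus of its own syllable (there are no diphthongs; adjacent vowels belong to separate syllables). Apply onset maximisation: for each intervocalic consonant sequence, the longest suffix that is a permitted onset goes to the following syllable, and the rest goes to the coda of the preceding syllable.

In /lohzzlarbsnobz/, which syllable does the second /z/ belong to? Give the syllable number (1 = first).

2

The vowels are o, a, o — 3 nuclei, so 3 syllables.
V1 /o/ – V2 /a/: /hzzl/; trying suffixes from longest down, /zl/ is the first permitted one, so coda /hz/ | onset /zl/.
V2 /a/ – V3 /o/: /rbsn/; trying suffixes from longest down, /sn/ is the first permitted one, so coda /rb/ | onset /sn/.
Result: lohz.zlarb.snobz.
The second /z/ is in the onset of syllable 2 (/zlarb/).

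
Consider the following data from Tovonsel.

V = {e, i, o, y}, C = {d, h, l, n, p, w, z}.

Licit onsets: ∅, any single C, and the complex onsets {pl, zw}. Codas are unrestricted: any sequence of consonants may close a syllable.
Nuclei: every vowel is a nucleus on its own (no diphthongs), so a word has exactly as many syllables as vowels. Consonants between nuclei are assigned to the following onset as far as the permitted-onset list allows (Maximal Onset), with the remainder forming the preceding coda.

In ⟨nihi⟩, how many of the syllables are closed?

0

Vowels present: i, i; each is a nucleus, giving 2 syllables.
/i…i/ gap (V1→V2): /h/ → onset of the next syllable (single consonants are always licit onsets).
Result: ni.hi.
Classifying each syllable: /ni/ (open), /hi/ (open).
Closed syllables: 0.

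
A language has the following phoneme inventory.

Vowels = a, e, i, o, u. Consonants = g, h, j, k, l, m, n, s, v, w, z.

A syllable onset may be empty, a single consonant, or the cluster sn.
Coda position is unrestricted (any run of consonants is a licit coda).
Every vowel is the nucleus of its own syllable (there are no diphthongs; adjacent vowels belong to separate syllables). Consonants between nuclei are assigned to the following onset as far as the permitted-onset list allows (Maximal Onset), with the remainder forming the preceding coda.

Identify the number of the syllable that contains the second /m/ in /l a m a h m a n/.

Nuclei (vowels): a, a, a → 3 syllables.
σ1/σ2 boundary: /m/ → onset of the next syllable (single consonants are always licit onsets).
σ2/σ3 boundary: /hm/; trying suffixes from longest down, /m/ is the first permitted one, so coda /h/ | onset /m/.
Result: la.mah.man.
The second /m/ is in the onset of syllable 3 (/man/).

3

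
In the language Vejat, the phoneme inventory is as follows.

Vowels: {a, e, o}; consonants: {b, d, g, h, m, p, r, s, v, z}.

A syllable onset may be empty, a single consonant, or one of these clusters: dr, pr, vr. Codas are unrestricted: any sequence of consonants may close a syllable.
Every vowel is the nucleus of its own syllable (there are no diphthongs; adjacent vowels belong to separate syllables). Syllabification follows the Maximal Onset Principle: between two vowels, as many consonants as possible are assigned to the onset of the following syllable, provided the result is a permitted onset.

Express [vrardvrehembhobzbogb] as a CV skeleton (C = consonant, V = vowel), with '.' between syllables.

CCVCC.CCV.CVCC.CVCC.CVCC

Vowels present: a, e, e, o, o; each is a nucleus, giving 5 syllables.
Between /a/ (V1) and /e/ (V2): cluster /rdvr/ — the longest permitted-onset suffix is /vr/; onset = /vr/, preceding coda = /rd/.
Between /e/ (V2) and /e/ (V3): just /h/ — single C goes to the following onset.
Between /e/ (V3) and /o/ (V4): /mbh/; trying suffixes from longest down, /h/ is the first permitted one, so coda /mb/ | onset /h/.
Between /o/ (V4) and /o/ (V5): /bzb/ splits as /bz/ + /b/ (/b/ is the longest suffix that is a licit onset).
Putting it together: vrard.vre.hemb.hobz.bogb.
Mapping each syllable to C/V: /vrard/ → CCVCC, /vre/ → CCV, /hemb/ → CVCC, /hobz/ → CVCC, /bogb/ → CVCC.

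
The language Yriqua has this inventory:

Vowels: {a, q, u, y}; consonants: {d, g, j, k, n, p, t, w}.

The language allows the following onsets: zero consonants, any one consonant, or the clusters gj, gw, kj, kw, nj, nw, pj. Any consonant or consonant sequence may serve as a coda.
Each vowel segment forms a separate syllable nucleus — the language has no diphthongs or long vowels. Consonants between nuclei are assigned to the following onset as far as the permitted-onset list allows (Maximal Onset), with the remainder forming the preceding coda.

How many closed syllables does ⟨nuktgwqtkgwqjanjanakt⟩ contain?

3

Vowels present: u, q, q, a, a, a; each is a nucleus, giving 6 syllables.
σ1/σ2 boundary: /ktgw/ — longest licit onset from the right is /gw/, leaving /kt/ as coda.
σ2/σ3 boundary: /tkgw/ splits as /tk/ + /gw/ (/gw/ is the longest suffix that is a licit onset).
σ3/σ4 boundary: just /j/ — single C goes to the following onset.
σ4/σ5 boundary: /nj/ is a licit onset in full, so it all attaches to the next syllable.
σ5/σ6 boundary: just /n/ — single C goes to the following onset.
Result: nukt.gwqtk.gwq.ja.nja.nakt.
Classifying each syllable: /nukt/ (closed), /gwqtk/ (closed), /gwq/ (open), /ja/ (open), /nja/ (open), /nakt/ (closed).
Closed syllables: 3.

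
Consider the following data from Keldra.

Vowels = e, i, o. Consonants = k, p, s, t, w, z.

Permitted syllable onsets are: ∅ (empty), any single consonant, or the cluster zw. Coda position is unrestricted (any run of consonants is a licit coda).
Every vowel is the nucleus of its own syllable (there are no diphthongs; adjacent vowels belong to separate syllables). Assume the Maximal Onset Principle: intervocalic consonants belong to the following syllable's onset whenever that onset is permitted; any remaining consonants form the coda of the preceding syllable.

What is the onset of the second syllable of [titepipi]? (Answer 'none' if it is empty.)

The vowels are i, e, i, i — 4 nuclei, so 4 syllables.
V1 /i/ – V2 /e/: /t/ → onset of the next syllable (single consonants are always licit onsets).
V2 /e/ – V3 /i/: /p/ is a single consonant, so it becomes the next onset.
V3 /i/ – V4 /i/: /p/ is a single consonant, so it becomes the next onset.
So the parse is ti.te.pi.pi.
Syllable 2 is /te/: onset /t/, nucleus /e/, coda ∅.

t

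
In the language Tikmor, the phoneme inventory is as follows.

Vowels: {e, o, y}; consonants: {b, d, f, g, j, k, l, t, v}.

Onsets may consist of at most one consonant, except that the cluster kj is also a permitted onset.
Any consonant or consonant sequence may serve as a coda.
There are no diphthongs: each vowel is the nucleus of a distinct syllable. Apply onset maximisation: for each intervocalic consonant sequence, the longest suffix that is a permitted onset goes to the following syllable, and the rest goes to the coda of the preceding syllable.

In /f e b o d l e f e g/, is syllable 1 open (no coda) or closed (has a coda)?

open

Vowels present: e, o, e, e; each is a nucleus, giving 4 syllables.
/e…o/ gap (V1→V2): /b/ is a single consonant, so it becomes the next onset.
/o…e/ gap (V2→V3): /dl/ splits as /d/ + /l/ (/l/ is the longest suffix that is a licit onset).
/e…e/ gap (V3→V4): /f/ → onset of the next syllable (single consonants are always licit onsets).
Putting it together: fe.bod.le.feg.
Syllable 1 is /fe/; it ends in its nucleus with no coda, so it is open.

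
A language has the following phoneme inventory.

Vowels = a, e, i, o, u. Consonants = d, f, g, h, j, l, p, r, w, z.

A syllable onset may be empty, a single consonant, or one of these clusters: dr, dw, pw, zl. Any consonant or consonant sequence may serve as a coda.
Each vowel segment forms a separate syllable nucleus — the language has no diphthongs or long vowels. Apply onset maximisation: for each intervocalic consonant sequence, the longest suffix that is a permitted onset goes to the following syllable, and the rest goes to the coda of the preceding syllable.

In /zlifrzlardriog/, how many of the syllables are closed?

3

Nuclei (vowels): i, a, i, o → 4 syllables.
/i…a/ gap (V1→V2): /frzl/ — longest licit onset from the right is /zl/, leaving /fr/ as coda.
/a…i/ gap (V2→V3): /rdr/; trying suffixes from longest down, /dr/ is the first permitted one, so coda /r/ | onset /dr/.
/i…o/ gap (V3→V4): nothing intervenes; syllable break is V.V.
Putting it together: zlifr.zlar.dri.og.
Classifying each syllable: /zlifr/ (closed), /zlar/ (closed), /dri/ (open), /og/ (closed).
Closed syllables: 3.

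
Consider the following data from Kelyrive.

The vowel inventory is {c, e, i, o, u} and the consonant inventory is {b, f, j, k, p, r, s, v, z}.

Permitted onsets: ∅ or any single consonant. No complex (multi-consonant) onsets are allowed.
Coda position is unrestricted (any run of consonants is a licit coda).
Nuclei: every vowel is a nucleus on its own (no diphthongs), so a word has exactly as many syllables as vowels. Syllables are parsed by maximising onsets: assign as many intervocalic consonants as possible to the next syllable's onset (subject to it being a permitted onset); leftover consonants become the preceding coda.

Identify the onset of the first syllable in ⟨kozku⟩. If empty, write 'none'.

Nuclei (vowels): o, u → 2 syllables.
σ1/σ2 boundary: /zk/ — longest licit onset from the right is /k/, leaving /z/ as coda.
So the parse is koz.ku.
Syllable 1 is /koz/: onset /k/, nucleus /o/, coda /z/.

k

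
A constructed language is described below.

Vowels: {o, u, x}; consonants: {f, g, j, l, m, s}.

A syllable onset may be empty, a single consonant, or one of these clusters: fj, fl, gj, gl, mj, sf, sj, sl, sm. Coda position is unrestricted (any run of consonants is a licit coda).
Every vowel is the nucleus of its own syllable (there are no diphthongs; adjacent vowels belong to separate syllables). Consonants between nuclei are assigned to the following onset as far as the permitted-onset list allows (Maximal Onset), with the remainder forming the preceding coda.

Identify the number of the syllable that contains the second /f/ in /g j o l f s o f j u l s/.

3

The vowels are o, o, u — 3 nuclei, so 3 syllables.
σ1/σ2 boundary: /lfs/ — longest licit onset from the right is /s/, leaving /lf/ as coda.
σ2/σ3 boundary: /fj/ is a licit onset in full, so it all attaches to the next syllable.
Syllabification: gjolf.so.fjuls.
The second /f/ is in the onset of syllable 3 (/fjuls/).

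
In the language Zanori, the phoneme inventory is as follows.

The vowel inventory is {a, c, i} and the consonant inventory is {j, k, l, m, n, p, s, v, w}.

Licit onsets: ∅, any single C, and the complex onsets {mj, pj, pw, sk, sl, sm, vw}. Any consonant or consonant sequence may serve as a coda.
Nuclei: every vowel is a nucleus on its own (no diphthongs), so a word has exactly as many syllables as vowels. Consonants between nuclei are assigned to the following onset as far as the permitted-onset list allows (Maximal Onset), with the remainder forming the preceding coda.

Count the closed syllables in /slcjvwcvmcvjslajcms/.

4

Vowels present: c, c, c, a, c; each is a nucleus, giving 5 syllables.
σ1/σ2 boundary: /jvw/ — longest licit onset from the right is /vw/, leaving /j/ as coda.
σ2/σ3 boundary: /vm/ — longest licit onset from the right is /m/, leaving /v/ as coda.
σ3/σ4 boundary: /vjsl/ — longest licit onset from the right is /sl/, leaving /vj/ as coda.
σ4/σ5 boundary: just /j/ — single C goes to the following onset.
So the parse is slcj.vwcv.mcvj.sla.jcms.
Classifying each syllable: /slcj/ (closed), /vwcv/ (closed), /mcvj/ (closed), /sla/ (open), /jcms/ (closed).
Closed syllables: 4.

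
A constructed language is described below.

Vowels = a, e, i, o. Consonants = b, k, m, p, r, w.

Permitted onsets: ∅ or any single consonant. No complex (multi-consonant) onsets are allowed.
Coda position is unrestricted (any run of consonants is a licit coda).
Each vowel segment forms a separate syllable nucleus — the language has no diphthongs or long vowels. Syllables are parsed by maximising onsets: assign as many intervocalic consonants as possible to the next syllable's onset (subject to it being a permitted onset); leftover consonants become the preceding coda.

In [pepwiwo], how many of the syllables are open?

The vowels are e, i, o — 3 nuclei, so 3 syllables.
/e…i/ gap (V1→V2): cluster /pw/ — the longest permitted-onset suffix is /w/; onset = /w/, preceding coda = /p/.
/i…o/ gap (V2→V3): just /w/ — single C goes to the following onset.
Putting it together: pep.wi.wo.
Classifying each syllable: /pep/ (closed), /wi/ (open), /wo/ (open).
Open syllables: 2.

2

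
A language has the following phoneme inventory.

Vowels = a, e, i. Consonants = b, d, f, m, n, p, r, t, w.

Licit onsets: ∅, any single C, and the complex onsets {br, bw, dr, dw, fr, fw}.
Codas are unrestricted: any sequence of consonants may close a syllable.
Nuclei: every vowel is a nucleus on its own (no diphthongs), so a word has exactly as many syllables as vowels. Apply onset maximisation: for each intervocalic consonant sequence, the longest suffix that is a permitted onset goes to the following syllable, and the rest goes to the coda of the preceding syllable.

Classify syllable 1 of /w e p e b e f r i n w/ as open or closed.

open

Nuclei (vowels): e, e, e, i → 4 syllables.
Between /e/ (V1) and /e/ (V2): /p/ → onset of the next syllable (single consonants are always licit onsets).
Between /e/ (V2) and /e/ (V3): /b/ is a single consonant, so it becomes the next onset.
Between /e/ (V3) and /i/ (V4): cluster /fr/ — /fr/ is itself a permitted onset, so the whole cluster goes right; preceding coda = ∅.
Result: we.pe.be.frinw.
Syllable 1 is /we/; it ends in its nucleus with no coda, so it is open.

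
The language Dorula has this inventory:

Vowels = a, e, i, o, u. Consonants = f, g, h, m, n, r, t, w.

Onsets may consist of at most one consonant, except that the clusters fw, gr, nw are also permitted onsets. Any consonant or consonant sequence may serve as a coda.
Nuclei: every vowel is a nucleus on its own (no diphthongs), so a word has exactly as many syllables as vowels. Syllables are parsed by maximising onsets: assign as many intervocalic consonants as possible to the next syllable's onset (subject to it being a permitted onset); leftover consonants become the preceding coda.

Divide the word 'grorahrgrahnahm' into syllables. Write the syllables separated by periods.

gro.rahr.grah.nahm

Nuclei (vowels): o, a, a, a → 4 syllables.
/o…a/ gap (V1→V2): /r/ is a single consonant, so it becomes the next onset.
/a…a/ gap (V2→V3): cluster /hrgr/ — the longest permitted-onset suffix is /gr/; onset = /gr/, preceding coda = /hr/.
/a…a/ gap (V3→V4): /hn/; trying suffixes from longest down, /n/ is the first permitted one, so coda /h/ | onset /n/.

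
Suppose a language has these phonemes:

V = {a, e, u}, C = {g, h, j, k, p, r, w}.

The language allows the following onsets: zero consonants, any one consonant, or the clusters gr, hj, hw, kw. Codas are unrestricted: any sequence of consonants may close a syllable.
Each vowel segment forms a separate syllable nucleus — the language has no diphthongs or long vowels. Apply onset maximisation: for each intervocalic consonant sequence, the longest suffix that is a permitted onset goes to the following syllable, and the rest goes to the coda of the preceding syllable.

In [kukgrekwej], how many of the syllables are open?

1

Vowels present: u, e, e; each is a nucleus, giving 3 syllables.
V1 /u/ – V2 /e/: /kgr/ splits as /k/ + /gr/ (/gr/ is the longest suffix that is a licit onset).
V2 /e/ – V3 /e/: /kw/ — entire cluster is a permitted onset → onset /kw/, coda ∅.
Putting it together: kuk.gre.kwej.
Classifying each syllable: /kuk/ (closed), /gre/ (open), /kwej/ (closed).
Open syllables: 1.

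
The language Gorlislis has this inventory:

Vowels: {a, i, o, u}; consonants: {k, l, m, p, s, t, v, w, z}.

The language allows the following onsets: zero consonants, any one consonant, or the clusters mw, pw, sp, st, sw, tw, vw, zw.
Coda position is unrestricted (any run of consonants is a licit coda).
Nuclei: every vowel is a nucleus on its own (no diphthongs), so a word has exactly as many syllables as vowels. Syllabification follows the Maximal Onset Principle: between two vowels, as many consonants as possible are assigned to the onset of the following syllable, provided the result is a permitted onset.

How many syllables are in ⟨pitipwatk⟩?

3

The vowels are i, i, a — 3 nuclei, so 3 syllables.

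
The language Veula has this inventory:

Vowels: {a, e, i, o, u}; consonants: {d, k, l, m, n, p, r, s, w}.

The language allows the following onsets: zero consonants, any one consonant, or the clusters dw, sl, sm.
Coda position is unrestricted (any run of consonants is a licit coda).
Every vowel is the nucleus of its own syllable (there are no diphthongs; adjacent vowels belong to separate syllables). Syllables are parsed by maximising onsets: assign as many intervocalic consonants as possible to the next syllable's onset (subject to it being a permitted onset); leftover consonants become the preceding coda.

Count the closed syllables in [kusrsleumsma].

2

The vowels are u, e, u, a — 4 nuclei, so 4 syllables.
Between /u/ (V1) and /e/ (V2): /srsl/ — longest licit onset from the right is /sl/, leaving /sr/ as coda.
Between /e/ (V2) and /u/ (V3): nothing intervenes; syllable break is V.V.
Between /u/ (V3) and /a/ (V4): /msm/ — longest licit onset from the right is /sm/, leaving /m/ as coda.
Result: kusr.sle.um.sma.
Classifying each syllable: /kusr/ (closed), /sle/ (open), /um/ (closed), /sma/ (open).
Closed syllables: 2.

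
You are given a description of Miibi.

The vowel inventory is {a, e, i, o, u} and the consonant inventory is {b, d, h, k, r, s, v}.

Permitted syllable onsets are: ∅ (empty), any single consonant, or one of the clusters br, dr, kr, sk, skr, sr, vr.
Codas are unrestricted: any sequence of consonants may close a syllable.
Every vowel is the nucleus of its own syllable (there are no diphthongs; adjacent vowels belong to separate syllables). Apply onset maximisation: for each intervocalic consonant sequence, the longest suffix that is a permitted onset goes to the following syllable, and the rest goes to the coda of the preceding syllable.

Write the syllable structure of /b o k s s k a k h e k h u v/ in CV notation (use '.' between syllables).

CVCC.CCVC.CVC.CVC

Vowels present: o, a, e, u; each is a nucleus, giving 4 syllables.
V1 /o/ – V2 /a/: /kssk/; trying suffixes from longest down, /sk/ is the first permitted one, so coda /ks/ | onset /sk/.
V2 /a/ – V3 /e/: /kh/ splits as /k/ + /h/ (/h/ is the longest suffix that is a licit onset).
V3 /e/ – V4 /u/: /kh/ splits as /k/ + /h/ (/h/ is the longest suffix that is a licit onset).
Putting it together: boks.skak.hek.huv.
Mapping each syllable to C/V: /boks/ → CVCC, /skak/ → CCVC, /hek/ → CVC, /huv/ → CVC.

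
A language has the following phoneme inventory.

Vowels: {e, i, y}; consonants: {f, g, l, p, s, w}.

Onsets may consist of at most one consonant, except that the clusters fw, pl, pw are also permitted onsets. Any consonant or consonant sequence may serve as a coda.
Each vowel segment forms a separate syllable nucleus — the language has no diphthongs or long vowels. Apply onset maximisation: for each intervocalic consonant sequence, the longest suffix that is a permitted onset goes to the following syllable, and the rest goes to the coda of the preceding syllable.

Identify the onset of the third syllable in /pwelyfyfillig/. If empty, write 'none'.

f

Vowels present: e, y, y, i, i; each is a nucleus, giving 5 syllables.
V1 /e/ – V2 /y/: /l/ is a single consonant, so it becomes the next onset.
V2 /y/ – V3 /y/: just /f/ — single C goes to the following onset.
V3 /y/ – V4 /i/: /f/ is a single consonant, so it becomes the next onset.
V4 /i/ – V5 /i/: cluster /ll/ — the longest permitted-onset suffix is /l/; onset = /l/, preceding coda = /l/.
Syllabification: pwe.ly.fy.fil.lig.
Syllable 3 is /fy/: onset /f/, nucleus /y/, coda ∅.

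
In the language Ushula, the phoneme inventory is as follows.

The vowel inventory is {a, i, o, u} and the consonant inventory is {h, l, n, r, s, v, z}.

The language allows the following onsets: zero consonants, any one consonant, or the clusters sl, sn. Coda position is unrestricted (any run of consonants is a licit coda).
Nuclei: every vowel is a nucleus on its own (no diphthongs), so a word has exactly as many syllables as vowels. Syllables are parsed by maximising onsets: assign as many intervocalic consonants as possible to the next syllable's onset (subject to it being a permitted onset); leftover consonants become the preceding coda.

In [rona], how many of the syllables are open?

Nuclei (vowels): o, a → 2 syllables.
V1 /o/ – V2 /a/: just /n/ — single C goes to the following onset.
Syllabification: ro.na.
Classifying each syllable: /ro/ (open), /na/ (open).
Open syllables: 2.

2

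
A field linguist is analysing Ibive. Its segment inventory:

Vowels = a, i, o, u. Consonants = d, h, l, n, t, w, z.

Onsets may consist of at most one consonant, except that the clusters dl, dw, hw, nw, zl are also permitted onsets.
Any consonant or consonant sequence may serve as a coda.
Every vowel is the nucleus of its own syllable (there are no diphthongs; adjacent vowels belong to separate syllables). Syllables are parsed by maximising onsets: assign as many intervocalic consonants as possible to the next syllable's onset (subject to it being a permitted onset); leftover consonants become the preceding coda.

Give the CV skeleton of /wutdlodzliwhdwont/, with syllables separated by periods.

CVC.CCVC.CCVCC.CCVCC

The vowels are u, o, i, o — 4 nuclei, so 4 syllables.
σ1/σ2 boundary: /tdl/ — longest licit onset from the right is /dl/, leaving /t/ as coda.
σ2/σ3 boundary: /dzl/; trying suffixes from longest down, /zl/ is the first permitted one, so coda /d/ | onset /zl/.
σ3/σ4 boundary: /whdw/; trying suffixes from longest down, /dw/ is the first permitted one, so coda /wh/ | onset /dw/.
Syllabification: wut.dlod.zliwh.dwont.
Mapping each syllable to C/V: /wut/ → CVC, /dlod/ → CCVC, /zliwh/ → CCVCC, /dwont/ → CCVCC.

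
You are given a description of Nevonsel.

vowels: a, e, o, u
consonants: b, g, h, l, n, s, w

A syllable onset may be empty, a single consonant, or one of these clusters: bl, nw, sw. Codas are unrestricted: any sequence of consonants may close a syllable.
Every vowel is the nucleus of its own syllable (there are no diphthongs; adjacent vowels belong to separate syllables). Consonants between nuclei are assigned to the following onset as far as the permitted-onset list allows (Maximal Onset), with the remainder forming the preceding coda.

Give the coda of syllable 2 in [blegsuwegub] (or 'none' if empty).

none

Vowels present: e, u, e, u; each is a nucleus, giving 4 syllables.
Between /e/ (V1) and /u/ (V2): cluster /gs/ — the longest permitted-onset suffix is /s/; onset = /s/, preceding coda = /g/.
Between /u/ (V2) and /e/ (V3): /w/ is a single consonant, so it becomes the next onset.
Between /e/ (V3) and /u/ (V4): /g/ → onset of the next syllable (single consonants are always licit onsets).
So the parse is bleg.su.we.gub.
Syllable 2 is /su/: onset /s/, nucleus /u/, coda ∅.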